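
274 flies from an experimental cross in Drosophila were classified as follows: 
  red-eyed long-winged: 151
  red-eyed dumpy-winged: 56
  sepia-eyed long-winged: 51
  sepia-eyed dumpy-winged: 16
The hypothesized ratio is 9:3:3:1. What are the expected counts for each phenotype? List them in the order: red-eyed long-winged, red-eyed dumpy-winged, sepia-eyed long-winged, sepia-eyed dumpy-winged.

Under the 9:3:3:1 hypothesis (Σ ratio = 16, N = 274):
  red-eyed long-winged: 274 × 9/16 = 154.125
  red-eyed dumpy-winged: 274 × 3/16 = 51.375
  sepia-eyed long-winged: 274 × 3/16 = 51.375
  sepia-eyed dumpy-winged: 274 × 1/16 = 17.125

154.125, 51.375, 51.375, 17.125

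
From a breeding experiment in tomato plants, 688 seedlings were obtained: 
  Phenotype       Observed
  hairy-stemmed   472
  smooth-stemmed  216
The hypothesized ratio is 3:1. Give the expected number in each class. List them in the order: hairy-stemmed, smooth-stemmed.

516, 172

Total ratio parts = 4. Expected numbers out of 688:
  hairy-stemmed: 688 × 3/4 = 516
  smooth-stemmed: 688 × 1/4 = 172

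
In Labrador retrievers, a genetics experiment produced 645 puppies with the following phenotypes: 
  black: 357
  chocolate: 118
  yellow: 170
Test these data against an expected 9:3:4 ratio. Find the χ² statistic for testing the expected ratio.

Under the 9:3:4 hypothesis (Σ ratio = 16, N = 645):
  black: 645 × 9/16 = 362.8125
  chocolate: 645 × 3/16 = 120.9375
  yellow: 645 × 4/16 = 161.25
χ² = Σ (O − E)² / E
  black: (357 − 362.8125)² / 362.8125 = 0.0931
  chocolate: (118 − 120.9375)² / 120.9375 = 0.0714
  yellow: (170 − 161.25)² / 161.25 = 0.4748
χ² = 0.0931 + 0.0714 + 0.4748 = 0.6393 ≈ 0.639

0.639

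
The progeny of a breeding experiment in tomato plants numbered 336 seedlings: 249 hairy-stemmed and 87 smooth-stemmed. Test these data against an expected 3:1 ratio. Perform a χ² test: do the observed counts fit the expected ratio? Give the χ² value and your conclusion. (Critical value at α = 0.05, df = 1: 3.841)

0.143; consistent

The 3:1 ratio has 4 parts, so with N = 336 the expected counts are:
  hairy-stemmed: 336 × 3/4 = 252
  smooth-stemmed: 336 × 1/4 = 84
χ² = Σ (O − E)² / E
  hairy-stemmed: (249 − 252)² / 252 = 0.0357
  smooth-stemmed: (87 − 84)² / 84 = 0.1071
χ² = 0.0357 + 0.1071 = 0.1428 ≈ 0.143
Degrees of freedom = 2 − 1 = 1; critical value at α = 0.05 is 3.841.
Since 0.143 < 3.841, we fail to reject the null hypothesis — the data are consistent with the 3:1 ratio.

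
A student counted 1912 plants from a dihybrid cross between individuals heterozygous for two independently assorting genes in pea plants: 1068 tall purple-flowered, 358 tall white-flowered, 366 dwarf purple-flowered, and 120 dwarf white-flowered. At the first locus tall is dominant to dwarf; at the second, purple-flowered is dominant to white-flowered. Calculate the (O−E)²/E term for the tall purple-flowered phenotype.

0.052

A dihybrid F₂ with independent assortment and complete dominance at both loci gives a 9:3:3:1 phenotypic ratio.
Expected counts for N = 1912 under a 9:3:3:1 ratio (total parts = 16):
  tall purple-flowered: 1912 × 9/16 = 1075.5
  tall white-flowered: 1912 × 3/16 = 358.5
  dwarf purple-flowered: 1912 × 3/16 = 358.5
  dwarf white-flowered: 1912 × 1/16 = 119.5
Contribution of tall purple-flowered: (1068 − 1075.5)² / 1075.5 = 0.0523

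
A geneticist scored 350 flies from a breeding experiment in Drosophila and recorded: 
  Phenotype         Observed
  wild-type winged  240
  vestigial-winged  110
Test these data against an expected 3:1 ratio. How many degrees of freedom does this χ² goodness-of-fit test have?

1

A goodness-of-fit test with 2 phenotype classes has df = 2 − 1 = 1.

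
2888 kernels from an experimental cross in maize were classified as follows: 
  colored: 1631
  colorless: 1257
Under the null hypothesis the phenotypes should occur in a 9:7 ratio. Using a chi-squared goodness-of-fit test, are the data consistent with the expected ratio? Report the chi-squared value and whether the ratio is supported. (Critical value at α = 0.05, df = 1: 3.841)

0.059; consistent

Expected counts for N = 2888 under a 9:7 ratio (total parts = 16):
  colored: 2888 × 9/16 = 1624.5
  colorless: 2888 × 7/16 = 1263.5
χ² = Σ (O − E)² / E
  colored: (1631 − 1624.5)² / 1624.5 = 0.0260
  colorless: (1257 − 1263.5)² / 1263.5 = 0.0334
χ² = 0.0260 + 0.0334 = 0.0594 ≈ 0.059
Degrees of freedom = 2 − 1 = 1; critical value at α = 0.05 is 3.841.
Since 0.059 < 3.841, we fail to reject the null hypothesis — the data are consistent with the 9:7 ratio.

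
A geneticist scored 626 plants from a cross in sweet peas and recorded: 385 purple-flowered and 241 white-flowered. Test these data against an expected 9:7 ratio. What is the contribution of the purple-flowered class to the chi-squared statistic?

3.069

Under the 9:7 hypothesis (Σ ratio = 16, N = 626):
  purple-flowered: 626 × 9/16 = 352.125
  white-flowered: 626 × 7/16 = 273.875
Contribution of purple-flowered: (385 − 352.125)² / 352.125 = 3.0693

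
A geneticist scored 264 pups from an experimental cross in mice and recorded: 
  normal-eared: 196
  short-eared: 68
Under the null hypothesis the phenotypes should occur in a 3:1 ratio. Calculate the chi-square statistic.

Expected counts for N = 264 under a 3:1 ratio (total parts = 4):
  normal-eared: 264 × 3/4 = 198
  short-eared: 264 × 1/4 = 66
χ² = Σ (O − E)² / E
  normal-eared: (196 − 198)² / 198 = 0.0202
  short-eared: (68 − 66)² / 66 = 0.0606
χ² = 0.0202 + 0.0606 = 0.0808 ≈ 0.081

0.081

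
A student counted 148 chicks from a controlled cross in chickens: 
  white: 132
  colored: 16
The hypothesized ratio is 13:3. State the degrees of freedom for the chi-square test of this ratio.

1

A goodness-of-fit test with 2 phenotype classes has df = 2 − 1 = 1.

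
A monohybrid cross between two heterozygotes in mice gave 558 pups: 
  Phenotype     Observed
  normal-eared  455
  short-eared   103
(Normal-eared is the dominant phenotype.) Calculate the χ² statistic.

For a monohybrid cross between heterozygotes with complete dominance, the expected phenotypic ratio is 3:1.
Under the 3:1 hypothesis (Σ ratio = 4, N = 558):
  normal-eared: 558 × 3/4 = 418.5
  short-eared: 558 × 1/4 = 139.5
χ² = Σ (O − E)² / E
  normal-eared: (455 − 418.5)² / 418.5 = 3.1834
  short-eared: (103 − 139.5)² / 139.5 = 9.5502
χ² = 3.1834 + 9.5502 = 12.7336 ≈ 12.734

12.734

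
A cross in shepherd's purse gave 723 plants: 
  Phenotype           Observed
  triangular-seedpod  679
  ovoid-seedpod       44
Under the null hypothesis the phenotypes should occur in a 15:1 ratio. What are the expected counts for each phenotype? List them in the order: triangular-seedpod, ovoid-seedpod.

Expected counts for N = 723 under a 15:1 ratio (total parts = 16):
  triangular-seedpod: 723 × 15/16 = 677.8125
  ovoid-seedpod: 723 × 1/16 = 45.1875

677.8125, 45.1875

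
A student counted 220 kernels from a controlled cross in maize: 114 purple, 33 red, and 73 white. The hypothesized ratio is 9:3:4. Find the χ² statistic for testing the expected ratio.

Expected counts for N = 220 under a 9:3:4 ratio (total parts = 16):
  purple: 220 × 9/16 = 123.75
  red: 220 × 3/16 = 41.25
  white: 220 × 4/16 = 55
χ² = Σ (O − E)² / E
  purple: (114 − 123.75)² / 123.75 = 0.7682
  red: (33 − 41.25)² / 41.25 = 1.6500
  white: (73 − 55)² / 55 = 5.8909
χ² = 0.7682 + 1.6500 + 5.8909 = 8.3091 ≈ 8.309

8.309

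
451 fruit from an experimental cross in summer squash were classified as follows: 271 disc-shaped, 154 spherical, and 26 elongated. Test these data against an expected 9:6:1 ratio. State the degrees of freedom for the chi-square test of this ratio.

2

A goodness-of-fit test with 3 phenotype classes has df = 3 − 1 = 2.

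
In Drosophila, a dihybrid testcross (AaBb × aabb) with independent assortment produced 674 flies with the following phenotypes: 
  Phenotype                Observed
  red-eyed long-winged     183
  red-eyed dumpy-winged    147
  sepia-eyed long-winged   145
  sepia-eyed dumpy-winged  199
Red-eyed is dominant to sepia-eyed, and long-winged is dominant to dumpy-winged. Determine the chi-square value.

12.789

A dihybrid testcross with independent assortment gives a 1:1:1:1 ratio.
Total ratio parts = 4. Expected numbers out of 674:
  red-eyed long-winged: 674 × 1/4 = 168.5
  red-eyed dumpy-winged: 674 × 1/4 = 168.5
  sepia-eyed long-winged: 674 × 1/4 = 168.5
  sepia-eyed dumpy-winged: 674 × 1/4 = 168.5
χ² = Σ (O − E)² / E
  red-eyed long-winged: (183 − 168.5)² / 168.5 = 1.2478
  red-eyed dumpy-winged: (147 − 168.5)² / 168.5 = 2.7433
  sepia-eyed long-winged: (145 − 168.5)² / 168.5 = 3.2774
  sepia-eyed dumpy-winged: (199 − 168.5)² / 168.5 = 5.5208
χ² = 1.2478 + 2.7433 + 3.2774 + 5.5208 = 12.7893 ≈ 12.789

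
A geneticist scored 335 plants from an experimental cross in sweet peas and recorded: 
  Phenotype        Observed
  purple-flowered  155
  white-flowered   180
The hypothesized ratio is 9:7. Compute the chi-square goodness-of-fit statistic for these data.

13.562

The 9:7 ratio has 16 parts, so with N = 335 the expected counts are:
  purple-flowered: 335 × 9/16 = 188.4375
  white-flowered: 335 × 7/16 = 146.5625
χ² = Σ (O − E)² / E
  purple-flowered: (155 − 188.4375)² / 188.4375 = 5.9334
  white-flowered: (180 − 146.5625)² / 146.5625 = 7.6286
χ² = 5.9334 + 7.6286 = 13.562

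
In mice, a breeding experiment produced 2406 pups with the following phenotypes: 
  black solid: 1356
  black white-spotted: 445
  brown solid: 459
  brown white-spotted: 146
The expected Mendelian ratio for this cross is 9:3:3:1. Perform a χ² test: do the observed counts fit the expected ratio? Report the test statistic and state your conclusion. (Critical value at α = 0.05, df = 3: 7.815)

Total ratio parts = 16. Expected numbers out of 2406:
  black solid: 2406 × 9/16 = 1353.375
  black white-spotted: 2406 × 3/16 = 451.125
  brown solid: 2406 × 3/16 = 451.125
  brown white-spotted: 2406 × 1/16 = 150.375
χ² = Σ (O − E)² / E
  black solid: (1356 − 1353.375)² / 1353.375 = 0.0051
  black white-spotted: (445 − 451.125)² / 451.125 = 0.0832
  brown solid: (459 − 451.125)² / 451.125 = 0.1375
  brown white-spotted: (146 − 150.375)² / 150.375 = 0.1273
χ² = 0.0051 + 0.0832 + 0.1375 + 0.1273 = 0.3531 ≈ 0.353
Degrees of freedom = 4 − 1 = 3; critical value at α = 0.05 is 7.815.
Since 0.353 < 7.815, we fail to reject the null hypothesis — the data are consistent with the 9:3:3:1 ratio.

0.353; consistent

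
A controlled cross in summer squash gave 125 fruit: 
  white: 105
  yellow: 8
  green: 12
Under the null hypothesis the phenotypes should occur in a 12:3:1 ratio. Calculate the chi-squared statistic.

Total ratio parts = 16. Expected numbers out of 125:
  white: 125 × 12/16 = 93.75
  yellow: 125 × 3/16 = 23.4375
  green: 125 × 1/16 = 7.8125
χ² = Σ (O − E)² / E
  white: (105 − 93.75)² / 93.75 = 1.3500
  yellow: (8 − 23.4375)² / 23.4375 = 10.1682
  green: (12 − 7.8125)² / 7.8125 = 2.2445
χ² = 1.3500 + 10.1682 + 2.2445 = 13.7627 ≈ 13.763

13.763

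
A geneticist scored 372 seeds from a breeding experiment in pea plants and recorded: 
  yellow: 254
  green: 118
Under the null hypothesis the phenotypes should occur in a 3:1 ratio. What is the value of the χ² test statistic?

8.961

Expected counts for N = 372 under a 3:1 ratio (total parts = 4):
  yellow: 372 × 3/4 = 279
  green: 372 × 1/4 = 93
χ² = Σ (O − E)² / E
  yellow: (254 − 279)² / 279 = 2.2401
  green: (118 − 93)² / 93 = 6.7204
χ² = 2.2401 + 6.7204 = 8.9605 ≈ 8.961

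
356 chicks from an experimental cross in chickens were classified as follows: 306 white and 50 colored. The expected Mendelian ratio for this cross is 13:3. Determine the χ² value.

The 13:3 ratio has 16 parts, so with N = 356 the expected counts are:
  white: 356 × 13/16 = 289.25
  colored: 356 × 3/16 = 66.75
χ² = Σ (O − E)² / E
  white: (306 − 289.25)² / 289.25 = 0.9700
  colored: (50 − 66.75)² / 66.75 = 4.2032
χ² = 0.9700 + 4.2032 = 5.1732 ≈ 5.173

5.173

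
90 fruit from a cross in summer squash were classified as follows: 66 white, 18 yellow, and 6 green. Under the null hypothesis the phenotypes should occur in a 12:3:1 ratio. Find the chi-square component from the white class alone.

Expected counts for N = 90 under a 12:3:1 ratio (total parts = 16):
  white: 90 × 12/16 = 67.5
  yellow: 90 × 3/16 = 16.875
  green: 90 × 1/16 = 5.625
Contribution of white: (66 − 67.5)² / 67.5 = 0.0333

0.033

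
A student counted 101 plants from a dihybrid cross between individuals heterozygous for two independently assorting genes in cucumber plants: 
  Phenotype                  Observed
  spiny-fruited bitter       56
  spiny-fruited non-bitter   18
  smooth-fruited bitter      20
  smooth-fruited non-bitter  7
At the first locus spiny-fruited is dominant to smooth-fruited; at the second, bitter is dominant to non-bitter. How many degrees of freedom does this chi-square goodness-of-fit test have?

A dihybrid F₂ with independent assortment and complete dominance at both loci gives a 9:3:3:1 phenotypic ratio.
A goodness-of-fit test with 4 phenotype classes has df = 4 − 1 = 3.

3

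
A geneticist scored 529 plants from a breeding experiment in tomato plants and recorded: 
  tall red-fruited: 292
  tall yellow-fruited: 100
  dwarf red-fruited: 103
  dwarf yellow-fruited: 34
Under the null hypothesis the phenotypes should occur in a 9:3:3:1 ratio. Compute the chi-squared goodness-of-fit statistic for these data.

0.284

Expected counts for N = 529 under a 9:3:3:1 ratio (total parts = 16):
  tall red-fruited: 529 × 9/16 = 297.5625
  tall yellow-fruited: 529 × 3/16 = 99.1875
  dwarf red-fruited: 529 × 3/16 = 99.1875
  dwarf yellow-fruited: 529 × 1/16 = 33.0625
χ² = Σ (O − E)² / E
  tall red-fruited: (292 − 297.5625)² / 297.5625 = 0.1040
  tall yellow-fruited: (100 − 99.1875)² / 99.1875 = 0.0067
  dwarf red-fruited: (103 − 99.1875)² / 99.1875 = 0.1465
  dwarf yellow-fruited: (34 − 33.0625)² / 33.0625 = 0.0266
χ² = 0.1040 + 0.0067 + 0.1465 + 0.0266 = 0.2838 ≈ 0.284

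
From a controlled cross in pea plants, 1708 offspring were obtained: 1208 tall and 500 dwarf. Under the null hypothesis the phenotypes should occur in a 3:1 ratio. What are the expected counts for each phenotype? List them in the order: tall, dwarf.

1281, 427

Under the 3:1 hypothesis (Σ ratio = 4, N = 1708):
  tall: 1708 × 3/4 = 1281
  dwarf: 1708 × 1/4 = 427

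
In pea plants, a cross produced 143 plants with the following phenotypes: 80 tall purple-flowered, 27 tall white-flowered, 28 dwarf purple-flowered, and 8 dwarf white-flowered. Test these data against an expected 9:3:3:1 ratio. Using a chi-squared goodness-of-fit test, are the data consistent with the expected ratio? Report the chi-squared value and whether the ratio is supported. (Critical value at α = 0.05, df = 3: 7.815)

0.155; consistent

The 9:3:3:1 ratio has 16 parts, so with N = 143 the expected counts are:
  tall purple-flowered: 143 × 9/16 = 80.4375
  tall white-flowered: 143 × 3/16 = 26.8125
  dwarf purple-flowered: 143 × 3/16 = 26.8125
  dwarf white-flowered: 143 × 1/16 = 8.9375
χ² = Σ (O − E)² / E
  tall purple-flowered: (80 − 80.4375)² / 80.4375 = 0.0024
  tall white-flowered: (27 − 26.8125)² / 26.8125 = 0.0013
  dwarf purple-flowered: (28 − 26.8125)² / 26.8125 = 0.0526
  dwarf white-flowered: (8 − 8.9375)² / 8.9375 = 0.0983
χ² = 0.0024 + 0.0013 + 0.0526 + 0.0983 = 0.1546 ≈ 0.155
Degrees of freedom = 4 − 1 = 3; critical value at α = 0.05 is 7.815.
Since 0.155 < 7.815, we fail to reject the null hypothesis — the data are consistent with the 9:3:3:1 ratio.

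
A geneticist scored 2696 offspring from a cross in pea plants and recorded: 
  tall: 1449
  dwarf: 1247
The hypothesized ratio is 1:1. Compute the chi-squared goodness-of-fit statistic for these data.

15.135

The 1:1 ratio has 2 parts, so with N = 2696 the expected counts are:
  tall: 2696 × 1/2 = 1348
  dwarf: 2696 × 1/2 = 1348
χ² = Σ (O − E)² / E
  tall: (1449 − 1348)² / 1348 = 7.5675
  dwarf: (1247 − 1348)² / 1348 = 7.5675
χ² = 7.5675 + 7.5675 = 15.135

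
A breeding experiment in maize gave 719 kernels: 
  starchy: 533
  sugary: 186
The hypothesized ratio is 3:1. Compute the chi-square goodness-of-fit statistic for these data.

The 3:1 ratio has 4 parts, so with N = 719 the expected counts are:
  starchy: 719 × 3/4 = 539.25
  sugary: 719 × 1/4 = 179.75
χ² = Σ (O − E)² / E
  starchy: (533 − 539.25)² / 539.25 = 0.0724
  sugary: (186 − 179.75)² / 179.75 = 0.2173
χ² = 0.0724 + 0.2173 = 0.2897 ≈ 0.290

0.290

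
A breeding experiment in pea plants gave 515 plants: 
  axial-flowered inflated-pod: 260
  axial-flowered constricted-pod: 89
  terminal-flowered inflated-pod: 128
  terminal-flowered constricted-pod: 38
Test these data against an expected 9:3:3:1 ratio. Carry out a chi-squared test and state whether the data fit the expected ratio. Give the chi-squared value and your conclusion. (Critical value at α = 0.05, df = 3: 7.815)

Total ratio parts = 16. Expected numbers out of 515:
  axial-flowered inflated-pod: 515 × 9/16 = 289.6875
  axial-flowered constricted-pod: 515 × 3/16 = 96.5625
  terminal-flowered inflated-pod: 515 × 3/16 = 96.5625
  terminal-flowered constricted-pod: 515 × 1/16 = 32.1875
χ² = Σ (O − E)² / E
  axial-flowered inflated-pod: (260 − 289.6875)² / 289.6875 = 3.0424
  axial-flowered constricted-pod: (89 − 96.5625)² / 96.5625 = 0.5923
  terminal-flowered inflated-pod: (128 − 96.5625)² / 96.5625 = 10.2350
  terminal-flowered constricted-pod: (38 − 32.1875)² / 32.1875 = 1.0496
χ² = 3.0424 + 0.5923 + 10.2350 + 1.0496 = 14.9193 ≈ 14.919
Degrees of freedom = 4 − 1 = 3; critical value at α = 0.05 is 7.815.
Since 14.919 > 7.815, we reject the null hypothesis — the data do not fit the 9:3:3:1 ratio.

14.919; not consistent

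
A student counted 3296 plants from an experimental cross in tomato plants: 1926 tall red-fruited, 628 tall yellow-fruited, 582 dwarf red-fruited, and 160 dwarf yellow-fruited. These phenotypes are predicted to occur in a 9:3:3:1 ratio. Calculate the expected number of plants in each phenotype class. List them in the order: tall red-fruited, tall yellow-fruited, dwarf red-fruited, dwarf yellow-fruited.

Expected counts for N = 3296 under a 9:3:3:1 ratio (total parts = 16):
  tall red-fruited: 3296 × 9/16 = 1854
  tall yellow-fruited: 3296 × 3/16 = 618
  dwarf red-fruited: 3296 × 3/16 = 618
  dwarf yellow-fruited: 3296 × 1/16 = 206

1854, 618, 618, 206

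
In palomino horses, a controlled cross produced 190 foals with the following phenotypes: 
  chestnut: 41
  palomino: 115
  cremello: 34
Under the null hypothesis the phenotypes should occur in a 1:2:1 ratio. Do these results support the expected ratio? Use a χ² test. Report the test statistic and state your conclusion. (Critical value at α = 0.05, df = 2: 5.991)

The 1:2:1 ratio has 4 parts, so with N = 190 the expected counts are:
  chestnut: 190 × 1/4 = 47.5
  palomino: 190 × 2/4 = 95
  cremello: 190 × 1/4 = 47.5
χ² = Σ (O − E)² / E
  chestnut: (41 − 47.5)² / 47.5 = 0.8895
  palomino: (115 − 95)² / 95 = 4.2105
  cremello: (34 − 47.5)² / 47.5 = 3.8368
χ² = 0.8895 + 4.2105 + 3.8368 = 8.9368 ≈ 8.937
Degrees of freedom = 3 − 1 = 2; critical value at α = 0.05 is 5.991.
Since 8.937 > 5.991, we reject the null hypothesis — the data do not fit the 1:2:1 ratio.

8.937; not consistent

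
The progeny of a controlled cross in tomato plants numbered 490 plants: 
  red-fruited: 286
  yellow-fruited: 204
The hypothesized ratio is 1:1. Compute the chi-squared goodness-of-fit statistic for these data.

13.722

Expected counts for N = 490 under a 1:1 ratio (total parts = 2):
  red-fruited: 490 × 1/2 = 245
  yellow-fruited: 490 × 1/2 = 245
χ² = Σ (O − E)² / E
  red-fruited: (286 − 245)² / 245 = 6.8612
  yellow-fruited: (204 − 245)² / 245 = 6.8612
χ² = 6.8612 + 6.8612 = 13.7224 ≈ 13.722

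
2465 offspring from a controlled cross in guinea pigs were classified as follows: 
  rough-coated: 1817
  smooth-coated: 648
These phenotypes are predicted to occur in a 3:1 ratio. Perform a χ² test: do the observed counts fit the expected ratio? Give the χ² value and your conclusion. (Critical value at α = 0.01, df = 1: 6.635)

2.181; consistent

Expected counts for N = 2465 under a 3:1 ratio (total parts = 4):
  rough-coated: 2465 × 3/4 = 1848.75
  smooth-coated: 2465 × 1/4 = 616.25
χ² = Σ (O − E)² / E
  rough-coated: (1817 − 1848.75)² / 1848.75 = 0.5453
  smooth-coated: (648 − 616.25)² / 616.25 = 1.6358
χ² = 0.5453 + 1.6358 = 2.1811 ≈ 2.181
Degrees of freedom = 2 − 1 = 1; critical value at α = 0.01 is 6.635.
Since 2.181 < 6.635, we fail to reject the null hypothesis — the data are consistent with the 3:1 ratio.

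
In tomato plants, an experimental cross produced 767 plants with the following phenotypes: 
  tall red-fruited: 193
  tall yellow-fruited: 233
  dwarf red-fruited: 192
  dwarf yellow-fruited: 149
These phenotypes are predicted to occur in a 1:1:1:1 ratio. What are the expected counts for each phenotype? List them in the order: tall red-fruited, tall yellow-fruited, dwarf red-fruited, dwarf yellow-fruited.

191.75, 191.75, 191.75, 191.75

Expected counts for N = 767 under a 1:1:1:1 ratio (total parts = 4):
  tall red-fruited: 767 × 1/4 = 191.75
  tall yellow-fruited: 767 × 1/4 = 191.75
  dwarf red-fruited: 767 × 1/4 = 191.75
  dwarf yellow-fruited: 767 × 1/4 = 191.75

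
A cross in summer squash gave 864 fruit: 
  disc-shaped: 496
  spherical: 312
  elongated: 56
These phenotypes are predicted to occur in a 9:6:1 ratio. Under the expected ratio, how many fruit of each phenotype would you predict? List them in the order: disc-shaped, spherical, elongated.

Under the 9:6:1 hypothesis (Σ ratio = 16, N = 864):
  disc-shaped: 864 × 9/16 = 486
  spherical: 864 × 6/16 = 324
  elongated: 864 × 1/16 = 54

486, 324, 54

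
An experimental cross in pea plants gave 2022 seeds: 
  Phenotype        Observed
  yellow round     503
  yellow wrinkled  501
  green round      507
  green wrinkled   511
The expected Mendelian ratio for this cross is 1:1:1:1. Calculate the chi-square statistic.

0.117

Under the 1:1:1:1 hypothesis (Σ ratio = 4, N = 2022):
  yellow round: 2022 × 1/4 = 505.5
  yellow wrinkled: 2022 × 1/4 = 505.5
  green round: 2022 × 1/4 = 505.5
  green wrinkled: 2022 × 1/4 = 505.5
χ² = Σ (O − E)² / E
  yellow round: (503 − 505.5)² / 505.5 = 0.0124
  yellow wrinkled: (501 − 505.5)² / 505.5 = 0.0401
  green round: (507 − 505.5)² / 505.5 = 0.0045
  green wrinkled: (511 − 505.5)² / 505.5 = 0.0598
χ² = 0.0124 + 0.0401 + 0.0045 + 0.0598 = 0.1168 ≈ 0.117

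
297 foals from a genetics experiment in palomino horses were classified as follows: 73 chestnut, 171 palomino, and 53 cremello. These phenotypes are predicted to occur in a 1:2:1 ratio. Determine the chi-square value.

9.512

The 1:2:1 ratio has 4 parts, so with N = 297 the expected counts are:
  chestnut: 297 × 1/4 = 74.25
  palomino: 297 × 2/4 = 148.5
  cremello: 297 × 1/4 = 74.25
χ² = Σ (O − E)² / E
  chestnut: (73 − 74.25)² / 74.25 = 0.0210
  palomino: (171 − 148.5)² / 148.5 = 3.4091
  cremello: (53 − 74.25)² / 74.25 = 6.0816
χ² = 0.0210 + 3.4091 + 6.0816 = 9.5117 ≈ 9.512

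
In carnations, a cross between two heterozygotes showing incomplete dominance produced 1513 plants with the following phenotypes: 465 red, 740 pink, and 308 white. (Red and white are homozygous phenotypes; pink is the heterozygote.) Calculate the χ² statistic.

33.303

With incomplete dominance, a heterozygote × heterozygote cross gives a 1:2:1 phenotypic ratio.
Under the 1:2:1 hypothesis (Σ ratio = 4, N = 1513):
  red: 1513 × 1/4 = 378.25
  pink: 1513 × 2/4 = 756.5
  white: 1513 × 1/4 = 378.25
χ² = Σ (O − E)² / E
  red: (465 − 378.25)² / 378.25 = 19.8957
  pink: (740 − 756.5)² / 756.5 = 0.3599
  white: (308 − 378.25)² / 378.25 = 13.0471
χ² = 19.8957 + 0.3599 + 13.0471 = 33.3027 ≈ 33.303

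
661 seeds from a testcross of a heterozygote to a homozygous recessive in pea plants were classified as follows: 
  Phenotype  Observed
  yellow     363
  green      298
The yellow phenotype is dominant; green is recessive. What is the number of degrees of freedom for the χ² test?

1

A testcross of a heterozygote (Aa × aa) gives a 1:1 phenotypic ratio.
A goodness-of-fit test with 2 phenotype classes has df = 2 − 1 = 1.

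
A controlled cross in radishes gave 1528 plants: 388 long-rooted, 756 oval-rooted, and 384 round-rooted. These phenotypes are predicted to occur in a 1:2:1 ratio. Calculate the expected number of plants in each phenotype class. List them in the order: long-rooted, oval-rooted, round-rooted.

382, 764, 382

Expected counts for N = 1528 under a 1:2:1 ratio (total parts = 4):
  long-rooted: 1528 × 1/4 = 382
  oval-rooted: 1528 × 2/4 = 764
  round-rooted: 1528 × 1/4 = 382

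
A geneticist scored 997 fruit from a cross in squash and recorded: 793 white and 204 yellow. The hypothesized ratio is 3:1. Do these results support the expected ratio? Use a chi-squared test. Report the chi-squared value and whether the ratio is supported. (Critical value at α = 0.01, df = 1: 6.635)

Total ratio parts = 4. Expected numbers out of 997:
  white: 997 × 3/4 = 747.75
  yellow: 997 × 1/4 = 249.25
χ² = Σ (O − E)² / E
  white: (793 − 747.75)² / 747.75 = 2.7383
  yellow: (204 − 249.25)² / 249.25 = 8.2149
χ² = 2.7383 + 8.2149 = 10.9532 ≈ 10.953
Degrees of freedom = 2 − 1 = 1; critical value at α = 0.01 is 6.635.
Since 10.953 > 6.635, we reject the null hypothesis — the data do not fit the 3:1 ratio.

10.953; not consistent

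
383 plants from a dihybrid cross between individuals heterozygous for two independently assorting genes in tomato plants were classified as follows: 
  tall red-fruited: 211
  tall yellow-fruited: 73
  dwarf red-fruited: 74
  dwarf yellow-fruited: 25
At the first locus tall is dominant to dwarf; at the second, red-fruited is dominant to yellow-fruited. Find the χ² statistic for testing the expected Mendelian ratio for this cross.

A dihybrid F₂ with independent assortment and complete dominance at both loci gives a 9:3:3:1 phenotypic ratio.
The 9:3:3:1 ratio has 16 parts, so with N = 383 the expected counts are:
  tall red-fruited: 383 × 9/16 = 215.4375
  tall yellow-fruited: 383 × 3/16 = 71.8125
  dwarf red-fruited: 383 × 3/16 = 71.8125
  dwarf yellow-fruited: 383 × 1/16 = 23.9375
χ² = Σ (O − E)² / E
  tall red-fruited: (211 − 215.4375)² / 215.4375 = 0.0914
  tall yellow-fruited: (73 − 71.8125)² / 71.8125 = 0.0196
  dwarf red-fruited: (74 − 71.8125)² / 71.8125 = 0.0666
  dwarf yellow-fruited: (25 − 23.9375)² / 23.9375 = 0.0472
χ² = 0.0914 + 0.0196 + 0.0666 + 0.0472 = 0.2248 ≈ 0.225

0.225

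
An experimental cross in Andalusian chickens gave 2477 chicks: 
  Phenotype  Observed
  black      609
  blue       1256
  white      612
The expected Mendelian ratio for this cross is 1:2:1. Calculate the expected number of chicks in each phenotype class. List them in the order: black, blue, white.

619.25, 1238.5, 619.25

The 1:2:1 ratio has 4 parts, so with N = 2477 the expected counts are:
  black: 2477 × 1/4 = 619.25
  blue: 2477 × 2/4 = 1238.5
  white: 2477 × 1/4 = 619.25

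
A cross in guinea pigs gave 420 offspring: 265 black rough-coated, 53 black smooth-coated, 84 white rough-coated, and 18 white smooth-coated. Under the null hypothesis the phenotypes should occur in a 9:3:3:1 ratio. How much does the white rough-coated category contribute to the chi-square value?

0.350

The 9:3:3:1 ratio has 16 parts, so with N = 420 the expected counts are:
  black rough-coated: 420 × 9/16 = 236.25
  black smooth-coated: 420 × 3/16 = 78.75
  white rough-coated: 420 × 3/16 = 78.75
  white smooth-coated: 420 × 1/16 = 26.25
Contribution of white rough-coated: (84 − 78.75)² / 78.75 = 0.3500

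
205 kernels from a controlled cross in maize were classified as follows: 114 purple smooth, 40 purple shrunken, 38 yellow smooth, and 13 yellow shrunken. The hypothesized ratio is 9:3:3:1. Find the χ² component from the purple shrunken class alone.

The 9:3:3:1 ratio has 16 parts, so with N = 205 the expected counts are:
  purple smooth: 205 × 9/16 = 115.3125
  purple shrunken: 205 × 3/16 = 38.4375
  yellow smooth: 205 × 3/16 = 38.4375
  yellow shrunken: 205 × 1/16 = 12.8125
Contribution of purple shrunken: (40 − 38.4375)² / 38.4375 = 0.0635

0.064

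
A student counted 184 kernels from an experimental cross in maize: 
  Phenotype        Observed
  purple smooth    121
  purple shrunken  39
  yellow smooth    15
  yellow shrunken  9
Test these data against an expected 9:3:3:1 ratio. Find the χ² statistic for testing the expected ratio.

15.111

Expected counts for N = 184 under a 9:3:3:1 ratio (total parts = 16):
  purple smooth: 184 × 9/16 = 103.5
  purple shrunken: 184 × 3/16 = 34.5
  yellow smooth: 184 × 3/16 = 34.5
  yellow shrunken: 184 × 1/16 = 11.5
χ² = Σ (O − E)² / E
  purple smooth: (121 − 103.5)² / 103.5 = 2.9589
  purple shrunken: (39 − 34.5)² / 34.5 = 0.5870
  yellow smooth: (15 − 34.5)² / 34.5 = 11.0217
  yellow shrunken: (9 − 11.5)² / 11.5 = 0.5435
χ² = 2.9589 + 0.5870 + 11.0217 + 0.5435 = 15.1111 ≈ 15.111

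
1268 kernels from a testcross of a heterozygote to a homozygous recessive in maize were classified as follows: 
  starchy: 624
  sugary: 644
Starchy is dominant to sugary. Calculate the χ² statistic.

0.315

A testcross of a heterozygote (Aa × aa) gives a 1:1 phenotypic ratio.
Expected counts for N = 1268 under a 1:1 ratio (total parts = 2):
  starchy: 1268 × 1/2 = 634
  sugary: 1268 × 1/2 = 634
χ² = Σ (O − E)² / E
  starchy: (624 − 634)² / 634 = 0.1577
  sugary: (644 − 634)² / 634 = 0.1577
χ² = 0.1577 + 0.1577 = 0.3154 ≈ 0.315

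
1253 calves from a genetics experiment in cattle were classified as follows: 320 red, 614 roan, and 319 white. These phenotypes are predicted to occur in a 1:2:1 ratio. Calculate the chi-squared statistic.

The 1:2:1 ratio has 4 parts, so with N = 1253 the expected counts are:
  red: 1253 × 1/4 = 313.25
  roan: 1253 × 2/4 = 626.5
  white: 1253 × 1/4 = 313.25
χ² = Σ (O − E)² / E
  red: (320 − 313.25)² / 313.25 = 0.1455
  roan: (614 − 626.5)² / 626.5 = 0.2494
  white: (319 − 313.25)² / 313.25 = 0.1055
χ² = 0.1455 + 0.2494 + 0.1055 = 0.5004 ≈ 0.500

0.500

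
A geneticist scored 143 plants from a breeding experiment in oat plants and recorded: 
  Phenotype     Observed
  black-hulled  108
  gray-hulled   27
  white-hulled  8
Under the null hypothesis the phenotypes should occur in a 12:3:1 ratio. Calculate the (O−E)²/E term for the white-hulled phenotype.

0.098

The 12:3:1 ratio has 16 parts, so with N = 143 the expected counts are:
  black-hulled: 143 × 12/16 = 107.25
  gray-hulled: 143 × 3/16 = 26.8125
  white-hulled: 143 × 1/16 = 8.9375
Contribution of white-hulled: (8 − 8.9375)² / 8.9375 = 0.0983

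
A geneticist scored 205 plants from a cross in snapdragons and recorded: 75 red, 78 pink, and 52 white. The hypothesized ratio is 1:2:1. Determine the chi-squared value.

16.873

The 1:2:1 ratio has 4 parts, so with N = 205 the expected counts are:
  red: 205 × 1/4 = 51.25
  pink: 205 × 2/4 = 102.5
  white: 205 × 1/4 = 51.25
χ² = Σ (O − E)² / E
  red: (75 − 51.25)² / 51.25 = 11.0061
  pink: (78 − 102.5)² / 102.5 = 5.8561
  white: (52 − 51.25)² / 51.25 = 0.0110
χ² = 11.0061 + 5.8561 + 0.0110 = 16.8732 ≈ 16.873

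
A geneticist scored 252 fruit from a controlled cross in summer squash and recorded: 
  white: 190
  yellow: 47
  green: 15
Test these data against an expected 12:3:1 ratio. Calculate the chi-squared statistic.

0.042

The 12:3:1 ratio has 16 parts, so with N = 252 the expected counts are:
  white: 252 × 12/16 = 189
  yellow: 252 × 3/16 = 47.25
  green: 252 × 1/16 = 15.75
χ² = Σ (O − E)² / E
  white: (190 − 189)² / 189 = 0.0053
  yellow: (47 − 47.25)² / 47.25 = 0.0013
  green: (15 − 15.75)² / 15.75 = 0.0357
χ² = 0.0053 + 0.0013 + 0.0357 = 0.0423 ≈ 0.042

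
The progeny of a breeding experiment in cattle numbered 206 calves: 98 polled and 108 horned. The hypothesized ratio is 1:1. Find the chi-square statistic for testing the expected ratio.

0.485

Expected counts for N = 206 under a 1:1 ratio (total parts = 2):
  polled: 206 × 1/2 = 103
  horned: 206 × 1/2 = 103
χ² = Σ (O − E)² / E
  polled: (98 − 103)² / 103 = 0.2427
  horned: (108 − 103)² / 103 = 0.2427
χ² = 0.2427 + 0.2427 = 0.4854 ≈ 0.485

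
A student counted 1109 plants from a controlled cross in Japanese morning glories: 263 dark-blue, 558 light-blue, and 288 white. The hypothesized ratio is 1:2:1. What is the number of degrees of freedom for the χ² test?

A goodness-of-fit test with 3 phenotype classes has df = 3 − 1 = 2.

2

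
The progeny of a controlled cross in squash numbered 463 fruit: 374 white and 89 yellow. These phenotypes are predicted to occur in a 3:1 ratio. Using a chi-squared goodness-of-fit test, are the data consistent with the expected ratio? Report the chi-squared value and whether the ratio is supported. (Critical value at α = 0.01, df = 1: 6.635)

Total ratio parts = 4. Expected numbers out of 463:
  white: 463 × 3/4 = 347.25
  yellow: 463 × 1/4 = 115.75
χ² = Σ (O − E)² / E
  white: (374 − 347.25)² / 347.25 = 2.0607
  yellow: (89 − 115.75)² / 115.75 = 6.1820
χ² = 2.0607 + 6.1820 = 8.2427 ≈ 8.243
Degrees of freedom = 2 − 1 = 1; critical value at α = 0.01 is 6.635.
Since 8.243 > 6.635, we reject the null hypothesis — the data do not fit the 3:1 ratio.

8.243; not consistent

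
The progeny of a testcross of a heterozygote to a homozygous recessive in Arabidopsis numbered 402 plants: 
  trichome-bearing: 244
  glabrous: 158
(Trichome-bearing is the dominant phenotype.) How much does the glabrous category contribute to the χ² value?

A testcross of a heterozygote (Aa × aa) gives a 1:1 phenotypic ratio.
The 1:1 ratio has 2 parts, so with N = 402 the expected counts are:
  trichome-bearing: 402 × 1/2 = 201
  glabrous: 402 × 1/2 = 201
Contribution of glabrous: (158 − 201)² / 201 = 9.1990

9.199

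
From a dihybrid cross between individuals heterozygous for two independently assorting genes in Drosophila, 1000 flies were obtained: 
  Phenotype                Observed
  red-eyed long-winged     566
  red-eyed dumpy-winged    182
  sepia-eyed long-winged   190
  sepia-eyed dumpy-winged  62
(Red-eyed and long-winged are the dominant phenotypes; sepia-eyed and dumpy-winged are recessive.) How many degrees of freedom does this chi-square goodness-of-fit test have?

A dihybrid F₂ with independent assortment and complete dominance at both loci gives a 9:3:3:1 phenotypic ratio.
A goodness-of-fit test with 4 phenotype classes has df = 4 − 1 = 3.

3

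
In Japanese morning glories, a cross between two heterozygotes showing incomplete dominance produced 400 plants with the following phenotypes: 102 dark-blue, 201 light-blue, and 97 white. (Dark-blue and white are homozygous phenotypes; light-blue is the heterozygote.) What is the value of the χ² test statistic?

With incomplete dominance, a heterozygote × heterozygote cross gives a 1:2:1 phenotypic ratio.
The 1:2:1 ratio has 4 parts, so with N = 400 the expected counts are:
  dark-blue: 400 × 1/4 = 100
  light-blue: 400 × 2/4 = 200
  white: 400 × 1/4 = 100
χ² = Σ (O − E)² / E
  dark-blue: (102 − 100)² / 100 = 0.0400
  light-blue: (201 − 200)² / 200 = 0.0050
  white: (97 − 100)² / 100 = 0.0900
χ² = 0.0400 + 0.0050 + 0.0900 = 0.135

0.135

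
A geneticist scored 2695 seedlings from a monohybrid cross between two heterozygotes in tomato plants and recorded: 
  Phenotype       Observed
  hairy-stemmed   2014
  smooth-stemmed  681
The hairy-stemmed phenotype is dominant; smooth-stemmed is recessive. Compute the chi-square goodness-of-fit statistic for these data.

0.104

For a monohybrid cross between heterozygotes with complete dominance, the expected phenotypic ratio is 3:1.
Under the 3:1 hypothesis (Σ ratio = 4, N = 2695):
  hairy-stemmed: 2695 × 3/4 = 2021.25
  smooth-stemmed: 2695 × 1/4 = 673.75
χ² = Σ (O − E)² / E
  hairy-stemmed: (2014 − 2021.25)² / 2021.25 = 0.0260
  smooth-stemmed: (681 − 673.75)² / 673.75 = 0.0780
χ² = 0.0260 + 0.0780 = 0.104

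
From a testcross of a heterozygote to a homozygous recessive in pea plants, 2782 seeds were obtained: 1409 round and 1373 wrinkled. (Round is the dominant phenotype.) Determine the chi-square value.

A testcross of a heterozygote (Aa × aa) gives a 1:1 phenotypic ratio.
Under the 1:1 hypothesis (Σ ratio = 2, N = 2782):
  round: 2782 × 1/2 = 1391
  wrinkled: 2782 × 1/2 = 1391
χ² = Σ (O − E)² / E
  round: (1409 − 1391)² / 1391 = 0.2329
  wrinkled: (1373 − 1391)² / 1391 = 0.2329
χ² = 0.2329 + 0.2329 = 0.4658 ≈ 0.466

0.466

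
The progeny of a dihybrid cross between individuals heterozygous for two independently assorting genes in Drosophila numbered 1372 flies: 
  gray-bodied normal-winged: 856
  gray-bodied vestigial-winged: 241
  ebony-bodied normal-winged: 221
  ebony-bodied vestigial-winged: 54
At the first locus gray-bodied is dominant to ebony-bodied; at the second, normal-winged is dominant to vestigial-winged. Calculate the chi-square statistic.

A dihybrid F₂ with independent assortment and complete dominance at both loci gives a 9:3:3:1 phenotypic ratio.
The 9:3:3:1 ratio has 16 parts, so with N = 1372 the expected counts are:
  gray-bodied normal-winged: 1372 × 9/16 = 771.75
  gray-bodied vestigial-winged: 1372 × 3/16 = 257.25
  ebony-bodied normal-winged: 1372 × 3/16 = 257.25
  ebony-bodied vestigial-winged: 1372 × 1/16 = 85.75
χ² = Σ (O − E)² / E
  gray-bodied normal-winged: (856 − 771.75)² / 771.75 = 9.1974
  gray-bodied vestigial-winged: (241 − 257.25)² / 257.25 = 1.0265
  ebony-bodied normal-winged: (221 − 257.25)² / 257.25 = 5.1081
  ebony-bodied vestigial-winged: (54 − 85.75)² / 85.75 = 11.7558
χ² = 9.1974 + 1.0265 + 5.1081 + 11.7558 = 27.0878 ≈ 27.088

27.088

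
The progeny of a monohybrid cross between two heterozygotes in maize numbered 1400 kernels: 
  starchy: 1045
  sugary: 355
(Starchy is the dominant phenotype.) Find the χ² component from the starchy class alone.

0.024

For a monohybrid cross between heterozygotes with complete dominance, the expected phenotypic ratio is 3:1.
Under the 3:1 hypothesis (Σ ratio = 4, N = 1400):
  starchy: 1400 × 3/4 = 1050
  sugary: 1400 × 1/4 = 350
Contribution of starchy: (1045 − 1050)² / 1050 = 0.0238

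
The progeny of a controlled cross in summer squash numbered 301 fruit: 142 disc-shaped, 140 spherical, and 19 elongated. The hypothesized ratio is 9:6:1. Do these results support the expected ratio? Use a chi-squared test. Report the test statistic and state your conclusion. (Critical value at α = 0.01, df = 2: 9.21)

10.926; not consistent

The 9:6:1 ratio has 16 parts, so with N = 301 the expected counts are:
  disc-shaped: 301 × 9/16 = 169.3125
  spherical: 301 × 6/16 = 112.875
  elongated: 301 × 1/16 = 18.8125
χ² = Σ (O − E)² / E
  disc-shaped: (142 − 169.3125)² / 169.3125 = 4.4059
  spherical: (140 − 112.875)² / 112.875 = 6.5184
  elongated: (19 − 18.8125)² / 18.8125 = 0.0019
χ² = 4.4059 + 6.5184 + 0.0019 = 10.9262 ≈ 10.926
Degrees of freedom = 3 − 1 = 2; critical value at α = 0.01 is 9.21.
Since 10.926 > 9.21, we reject the null hypothesis — the data do not fit the 9:6:1 ratio.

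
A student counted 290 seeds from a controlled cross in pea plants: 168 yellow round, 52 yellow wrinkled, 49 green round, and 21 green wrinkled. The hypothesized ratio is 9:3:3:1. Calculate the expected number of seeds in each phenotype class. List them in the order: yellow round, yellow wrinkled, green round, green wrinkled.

Total ratio parts = 16. Expected numbers out of 290:
  yellow round: 290 × 9/16 = 163.125
  yellow wrinkled: 290 × 3/16 = 54.375
  green round: 290 × 3/16 = 54.375
  green wrinkled: 290 × 1/16 = 18.125

163.125, 54.375, 54.375, 18.125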